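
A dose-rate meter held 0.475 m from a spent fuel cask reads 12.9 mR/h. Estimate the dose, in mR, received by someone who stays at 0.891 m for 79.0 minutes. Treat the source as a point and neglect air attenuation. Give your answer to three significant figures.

Using I₁d₁² = I₂d₂², rate at 0.891 m:
(0.475/0.891)² = 0.2842, so 12.9 × 0.2842 = 3.666 mR/h.
Dose = rate × time = 3.666 mR/h × 1.317 h = 4.828 mR.

4.83 mR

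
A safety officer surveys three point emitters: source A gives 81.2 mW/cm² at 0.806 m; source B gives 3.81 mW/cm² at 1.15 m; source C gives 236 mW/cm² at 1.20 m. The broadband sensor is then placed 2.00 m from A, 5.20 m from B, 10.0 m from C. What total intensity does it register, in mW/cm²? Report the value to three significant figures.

16.8 mW/cm²

Each source contributes Iᵢ·(dᵢ/rᵢ)²; contributions add.
A: 81.2 × (0.806/2.00)² = 13.19 mW/cm²
B: 3.81 × (1.15/5.20)² = 0.1863 mW/cm²
C: 236 × (1.20/10.0)² = 3.398 mW/cm²
Total = 13.19 + 0.1863 + 3.398 = 16.77 mW/cm².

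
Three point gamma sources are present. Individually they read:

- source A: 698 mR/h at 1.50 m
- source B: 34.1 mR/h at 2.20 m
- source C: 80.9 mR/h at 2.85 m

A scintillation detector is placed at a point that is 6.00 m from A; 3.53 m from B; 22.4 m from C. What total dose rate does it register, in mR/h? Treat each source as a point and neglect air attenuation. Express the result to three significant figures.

58.2 mR/h

Each source contributes Iᵢ·(dᵢ/rᵢ)²; contributions add.
A: 698 × (1.50/6.00)² = 43.62 mR/h
B: 34.1 × (2.20/3.53)² = 13.24 mR/h
C: 80.9 × (2.85/22.4)² = 1.310 mR/h
Total = 43.62 + 13.24 + 1.310 = 58.17 mR/h.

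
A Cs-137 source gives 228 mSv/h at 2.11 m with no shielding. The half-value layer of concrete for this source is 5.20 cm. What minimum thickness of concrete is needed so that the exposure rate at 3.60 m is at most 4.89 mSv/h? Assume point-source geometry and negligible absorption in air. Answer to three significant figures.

20.8 cm

At 3.60 m, distance alone gives (2.11/3.60)² = 0.3435, so 228 × 0.3435 = 78.32 mSv/h.
Further attenuation needed: 78.32/4.89 = 16.02.
n = log₂(16.02) = 4.002 half-value layers.
Thickness = 4.002 × 5.20 cm = 20.81 cm.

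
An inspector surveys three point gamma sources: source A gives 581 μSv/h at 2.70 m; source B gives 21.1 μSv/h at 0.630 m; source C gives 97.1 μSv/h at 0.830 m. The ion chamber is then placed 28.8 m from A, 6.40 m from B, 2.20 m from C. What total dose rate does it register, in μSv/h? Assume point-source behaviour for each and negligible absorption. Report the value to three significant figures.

By superposition, sum each source's inverse-square contribution:
A: 581 × (2.70/28.8)² = 5.106 μSv/h
B: 21.1 × (0.630/6.40)² = 0.2045 μSv/h
C: 97.1 × (0.830/2.20)² = 13.82 μSv/h
Total = 5.106 + 0.2045 + 13.82 = 19.13 μSv/h.

19.1 μSv/h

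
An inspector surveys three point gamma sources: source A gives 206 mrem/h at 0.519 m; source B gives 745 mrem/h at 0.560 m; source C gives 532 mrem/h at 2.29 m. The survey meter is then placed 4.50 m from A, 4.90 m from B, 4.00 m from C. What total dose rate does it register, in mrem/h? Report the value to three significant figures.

187 mrem/h

Each source contributes Iᵢ·(dᵢ/rᵢ)²; contributions add.
A: 206 × (0.519/4.50)² = 2.740 mrem/h
B: 745 × (0.560/4.90)² = 9.731 mrem/h
C: 532 × (2.29/4.00)² = 174.4 mrem/h
Total = 2.740 + 9.731 + 174.4 = 186.9 mrem/h.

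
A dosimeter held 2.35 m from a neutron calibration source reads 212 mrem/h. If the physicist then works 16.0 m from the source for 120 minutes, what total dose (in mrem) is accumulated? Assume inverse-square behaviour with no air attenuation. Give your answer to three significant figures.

Applying the 1/r² law, rate at 16.0 m:
(2.35/16.0)² = 0.02157, so 212 × 0.02157 = 4.573 mrem/h.
Dose = rate × time = 4.573 mrem/h × 2.000 h = 9.146 mrem.

9.15 mrem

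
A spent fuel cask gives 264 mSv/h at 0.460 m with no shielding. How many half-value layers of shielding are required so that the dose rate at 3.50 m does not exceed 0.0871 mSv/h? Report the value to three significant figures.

5.71 half-value layers

At 3.50 m, distance alone gives (0.460/3.50)² = 0.01727, so 264 × 0.01727 = 4.559 mSv/h.
Further attenuation needed: 4.559/0.0871 = 52.34.
n = log₂(52.34) = 5.710 half-value layers.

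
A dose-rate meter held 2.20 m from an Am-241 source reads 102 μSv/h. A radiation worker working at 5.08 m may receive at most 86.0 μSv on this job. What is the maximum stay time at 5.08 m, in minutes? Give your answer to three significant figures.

Using I₁d₁² = I₂d₂², rate at 5.08 m:
(2.20/5.08)² = 0.1876, so 102 × 0.1876 = 19.14 μSv/h.
Stay time = 86.0 μSv ÷ 19.14 μSv/h = 4.493 h = 269.6 min.

270 min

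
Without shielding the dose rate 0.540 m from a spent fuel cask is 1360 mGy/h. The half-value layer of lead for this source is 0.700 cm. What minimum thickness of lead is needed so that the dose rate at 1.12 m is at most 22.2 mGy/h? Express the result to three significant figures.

At 1.12 m, distance alone gives (0.540/1.12)² = 0.2325, so 1360 × 0.2325 = 316.2 mGy/h.
Further attenuation needed: 316.2/22.2 = 14.24.
n = log₂(14.24) = 3.832 half-value layers.
Thickness = 3.832 × 0.700 cm = 2.682 cm.

2.68 cm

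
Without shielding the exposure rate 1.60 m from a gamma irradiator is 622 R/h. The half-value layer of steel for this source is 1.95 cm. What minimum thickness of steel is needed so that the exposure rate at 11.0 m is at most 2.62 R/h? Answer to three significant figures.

At 11.0 m, distance alone gives (1.60/11.0)² = 0.02116, so 622 × 0.02116 = 13.16 R/h.
Further attenuation needed: 13.16/2.62 = 5.023.
n = log₂(5.023) = 2.329 half-value layers.
Thickness = 2.329 × 1.95 cm = 4.542 cm.

4.54 cm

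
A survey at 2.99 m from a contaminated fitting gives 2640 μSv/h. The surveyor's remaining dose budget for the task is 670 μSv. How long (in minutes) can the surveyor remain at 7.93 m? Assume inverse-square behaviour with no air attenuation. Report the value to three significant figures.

107 min

By the inverse-square law, rate at 7.93 m:
(2.99/7.93)² = 0.1422, so 2640 × 0.1422 = 375.4 μSv/h.
Stay time = 670 μSv ÷ 375.4 μSv/h = 1.785 h = 107.1 min.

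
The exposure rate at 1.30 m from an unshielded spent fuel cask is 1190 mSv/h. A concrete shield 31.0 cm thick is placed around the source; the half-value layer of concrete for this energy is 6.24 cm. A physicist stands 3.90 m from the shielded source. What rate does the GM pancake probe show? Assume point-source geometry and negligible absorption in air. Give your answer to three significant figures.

Distance alone: 1190 × (1.30/3.90)² = 1190 × 0.1111 = 132.2 mSv/h.
Shield: 31.0/6.24 = 4.968 half-value layers → attenuation 2^(−4.968) = 0.03195.
Combined: 132.2 × 0.03195 = 4.224 mSv/h.

4.22 mSv/h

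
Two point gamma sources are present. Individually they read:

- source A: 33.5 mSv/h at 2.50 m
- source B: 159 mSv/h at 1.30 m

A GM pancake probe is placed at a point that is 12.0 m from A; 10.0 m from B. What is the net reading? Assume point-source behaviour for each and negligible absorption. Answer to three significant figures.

Each source contributes Iᵢ·(dᵢ/rᵢ)²; contributions add.
A: 33.5 × (2.50/12.0)² = 1.454 mSv/h
B: 159 × (1.30/10.0)² = 2.687 mSv/h
Total = 1.454 + 2.687 = 4.141 mSv/h.

4.14 mSv/h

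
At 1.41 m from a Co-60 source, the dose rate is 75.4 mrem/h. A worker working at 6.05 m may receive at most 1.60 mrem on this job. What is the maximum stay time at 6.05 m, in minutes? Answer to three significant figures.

Since intensity falls as 1/r², rate at 6.05 m:
75.4 × (1.41/6.05)² = 75.4 × 0.05432 = 4.096 mrem/h.
Stay time = 1.60 mrem ÷ 4.096 mrem/h = 0.3906 h = 23.44 min.

23.4 min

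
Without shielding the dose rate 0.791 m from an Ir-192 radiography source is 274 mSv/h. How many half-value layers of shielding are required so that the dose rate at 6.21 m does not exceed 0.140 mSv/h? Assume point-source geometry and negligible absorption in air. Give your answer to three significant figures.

At 6.21 m, distance alone gives 274 × (0.791/6.21)² = 274 × 0.01622 = 4.444 mSv/h.
Further attenuation needed: 4.444/0.140 = 31.74.
n = log₂(31.74) = 4.988 half-value layers.

4.99 half-value layers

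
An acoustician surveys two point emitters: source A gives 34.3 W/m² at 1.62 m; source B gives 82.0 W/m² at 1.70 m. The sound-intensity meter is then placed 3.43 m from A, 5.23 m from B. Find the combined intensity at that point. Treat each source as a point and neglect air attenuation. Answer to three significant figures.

By superposition, sum each source's inverse-square contribution:
A: 34.3 × (1.62/3.43)² = 7.651 W/m²
B: 82.0 × (1.70/5.23)² = 8.664 W/m²
Total = 7.651 + 8.664 = 16.31 W/m².

16.3 W/m²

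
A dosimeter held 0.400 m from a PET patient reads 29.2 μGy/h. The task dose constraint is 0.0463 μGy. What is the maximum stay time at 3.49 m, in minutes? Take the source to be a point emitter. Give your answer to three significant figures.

7.24 min

By the inverse-square law, rate at 3.49 m:
29.2 × (0.400/3.49)² = 29.2 × 0.01314 = 0.3837 μGy/h.
Stay time = 0.0463 μGy ÷ 0.3837 μGy/h = 0.1207 h = 7.242 min.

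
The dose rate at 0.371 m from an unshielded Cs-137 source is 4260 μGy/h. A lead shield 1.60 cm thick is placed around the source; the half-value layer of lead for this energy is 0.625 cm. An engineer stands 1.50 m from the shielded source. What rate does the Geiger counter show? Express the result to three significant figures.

Distance alone: 4260 × (0.371/1.50)² = 4260 × 0.06117 = 260.6 μGy/h.
Shield: 1.60/0.625 = 2.560 half-value layers → attenuation 2^(−2.560) = 0.1696.
Combined: 260.6 × 0.1696 = 44.20 μGy/h.

44.2 μGy/h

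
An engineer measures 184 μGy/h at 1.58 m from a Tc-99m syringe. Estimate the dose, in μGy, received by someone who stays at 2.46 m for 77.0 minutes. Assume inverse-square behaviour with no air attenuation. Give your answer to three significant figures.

97.4 μGy

Intensity scales as (d₁/d₂)², so rate at 2.46 m:
184 × (1.58/2.46)² = 184 × 0.4125 = 75.90 μGy/h.
Dose = rate × time = 75.90 μGy/h × 1.283 h = 97.38 μGy.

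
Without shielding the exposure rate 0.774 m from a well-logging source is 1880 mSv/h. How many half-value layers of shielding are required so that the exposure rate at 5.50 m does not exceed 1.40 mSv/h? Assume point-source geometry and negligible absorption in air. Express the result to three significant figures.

At 5.50 m, distance alone gives 1880 × (0.774/5.50)² = 1880 × 0.01980 = 37.22 mSv/h.
Further attenuation needed: 37.22/1.40 = 26.59.
n = log₂(26.59) = 4.733 half-value layers.

4.73 half-value layers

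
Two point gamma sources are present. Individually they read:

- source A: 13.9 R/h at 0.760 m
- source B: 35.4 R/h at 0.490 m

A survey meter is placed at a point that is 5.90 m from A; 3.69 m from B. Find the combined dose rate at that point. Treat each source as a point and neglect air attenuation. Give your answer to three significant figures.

0.855 R/h

Each source contributes Iᵢ·(dᵢ/rᵢ)²; contributions add.
A: 13.9 × (0.760/5.90)² = 0.2306 R/h
B: 35.4 × (0.490/3.69)² = 0.6242 R/h
Total = 0.2306 + 0.6242 = 0.8548 R/h.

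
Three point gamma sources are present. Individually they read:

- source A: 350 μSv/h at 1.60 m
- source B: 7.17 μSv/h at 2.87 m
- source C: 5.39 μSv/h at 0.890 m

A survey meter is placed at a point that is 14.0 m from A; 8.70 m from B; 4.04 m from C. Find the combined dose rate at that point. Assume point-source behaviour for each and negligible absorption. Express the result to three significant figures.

Each source contributes Iᵢ·(dᵢ/rᵢ)²; contributions add.
A: 350 × (1.60/14.0)² = 4.571 μSv/h
B: 7.17 × (2.87/8.70)² = 0.7803 μSv/h
C: 5.39 × (0.890/4.04)² = 0.2616 μSv/h
Total = 4.571 + 0.7803 + 0.2616 = 5.613 μSv/h.

5.61 μSv/h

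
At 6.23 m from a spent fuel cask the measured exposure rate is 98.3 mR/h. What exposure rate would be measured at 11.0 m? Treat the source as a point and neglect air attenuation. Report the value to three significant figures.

Since intensity falls as 1/r², scaling from 6.23 m to 11.0 m:
98.3 × (6.23/11.0)² = 98.3 × 0.3208 = 31.53 mR/h.

31.5 mR/h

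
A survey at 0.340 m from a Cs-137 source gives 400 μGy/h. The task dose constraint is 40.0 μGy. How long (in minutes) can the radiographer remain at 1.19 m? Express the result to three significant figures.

73.5 min

Applying the 1/r² law, rate at 1.19 m:
(0.340/1.19)² = 0.08163, so 400 × 0.08163 = 32.65 μGy/h.
Stay time = 40.0 μGy ÷ 32.65 μGy/h = 1.225 h = 73.50 min.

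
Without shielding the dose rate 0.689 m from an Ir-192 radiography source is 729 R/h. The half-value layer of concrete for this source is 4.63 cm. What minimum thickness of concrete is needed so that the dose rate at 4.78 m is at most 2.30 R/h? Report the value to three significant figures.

At 4.78 m, distance alone gives 729 × (0.689/4.78)² = 729 × 0.02078 = 15.15 R/h.
Further attenuation needed: 15.15/2.30 = 6.587.
n = log₂(6.587) = 2.720 half-value layers.
Thickness = 2.720 × 4.63 cm = 12.59 cm.

12.6 cm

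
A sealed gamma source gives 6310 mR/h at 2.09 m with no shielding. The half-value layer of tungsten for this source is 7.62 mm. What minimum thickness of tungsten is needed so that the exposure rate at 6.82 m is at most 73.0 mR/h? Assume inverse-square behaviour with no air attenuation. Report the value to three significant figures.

23.0 mm

At 6.82 m, distance alone gives 6310 × (2.09/6.82)² = 6310 × 0.09391 = 592.6 mR/h.
Further attenuation needed: 592.6/73.0 = 8.118.
n = log₂(8.118) = 3.021 half-value layers.
Thickness = 3.021 × 7.62 mm = 23.02 mm.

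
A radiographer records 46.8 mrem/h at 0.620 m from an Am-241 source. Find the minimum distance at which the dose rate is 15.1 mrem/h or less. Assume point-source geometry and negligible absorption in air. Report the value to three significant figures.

1.09 m

Since intensity falls as 1/r², d₂ = d₁·√(I₁/I₂).
I₁/I₂ = 46.8/15.1 = 3.099, so d₂ = 0.620 × √3.099 = 1.091 m.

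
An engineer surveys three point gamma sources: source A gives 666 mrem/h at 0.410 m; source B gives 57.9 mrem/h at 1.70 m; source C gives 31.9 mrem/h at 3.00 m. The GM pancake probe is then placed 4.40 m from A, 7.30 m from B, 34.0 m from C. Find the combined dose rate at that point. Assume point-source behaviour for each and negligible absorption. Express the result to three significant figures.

Each source contributes Iᵢ·(dᵢ/rᵢ)²; contributions add.
A: 666 × (0.410/4.40)² = 5.783 mrem/h
B: 57.9 × (1.70/7.30)² = 3.140 mrem/h
C: 31.9 × (3.00/34.0)² = 0.2484 mrem/h
Total = 5.783 + 3.140 + 0.2484 = 9.171 mrem/h.

9.17 mrem/h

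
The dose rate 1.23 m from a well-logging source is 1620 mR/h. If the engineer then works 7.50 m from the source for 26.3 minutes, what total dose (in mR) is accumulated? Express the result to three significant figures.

19.1 mR

Applying the 1/r² law, rate at 7.50 m:
(1.23/7.50)² = 0.02690, so 1620 × 0.02690 = 43.58 mR/h.
Dose = rate × time = 43.58 mR/h × 0.4383 h = 19.10 mR.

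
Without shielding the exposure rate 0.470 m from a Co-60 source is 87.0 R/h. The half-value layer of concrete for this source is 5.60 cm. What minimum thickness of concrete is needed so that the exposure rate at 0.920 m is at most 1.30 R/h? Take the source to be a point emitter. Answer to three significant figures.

23.1 cm

At 0.920 m, distance alone gives (0.470/0.920)² = 0.2610, so 87.0 × 0.2610 = 22.71 R/h.
Further attenuation needed: 22.71/1.30 = 17.47.
n = log₂(17.47) = 4.127 half-value layers.
Thickness = 4.127 × 5.60 cm = 23.11 cm.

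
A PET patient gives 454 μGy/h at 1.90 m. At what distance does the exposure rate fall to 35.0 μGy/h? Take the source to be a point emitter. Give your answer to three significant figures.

6.84 m

Intensity scales as (d₁/d₂)², so d₂ = d₁·√(I₁/I₂).
I₁/I₂ = 454/35.0 = 12.97, so d₂ = 1.90 × √12.97 = 6.843 m.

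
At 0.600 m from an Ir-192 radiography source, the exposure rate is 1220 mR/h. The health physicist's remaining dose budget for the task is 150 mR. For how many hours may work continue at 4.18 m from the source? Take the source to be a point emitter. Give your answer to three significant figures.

By the inverse-square law, rate at 4.18 m:
1220 × (0.600/4.18)² = 1220 × 0.02060 = 25.13 mR/h.
Stay time = 150 mR ÷ 25.13 mR/h = 5.969 h.

5.97 h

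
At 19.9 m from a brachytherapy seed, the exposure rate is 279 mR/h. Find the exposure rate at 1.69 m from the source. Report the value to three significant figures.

Since intensity falls as 1/r², the rate at 1.69 m is
(19.9/1.69)² = 138.7, so 279 × 138.7 = 38700 mR/h.

38700 mR/h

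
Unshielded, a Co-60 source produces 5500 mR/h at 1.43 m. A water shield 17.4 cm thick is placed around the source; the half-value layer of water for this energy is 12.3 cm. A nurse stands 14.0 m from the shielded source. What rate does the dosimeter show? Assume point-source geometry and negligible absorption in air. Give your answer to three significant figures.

Distance alone: 5500 × (1.43/14.0)² = 5500 × 0.01043 = 57.37 mR/h.
Shield: 17.4/12.3 = 1.415 half-value layers → attenuation 2^(−1.415) = 0.3750.
Combined: 57.37 × 0.3750 = 21.51 mR/h.

21.5 mR/h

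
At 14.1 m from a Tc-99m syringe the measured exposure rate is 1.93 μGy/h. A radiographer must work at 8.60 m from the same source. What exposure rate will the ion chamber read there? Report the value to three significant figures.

5.19 μGy/h

By the inverse-square law, scaling from 14.1 m to 8.60 m:
1.93 × (14.1/8.60)² = 1.93 × 2.688 = 5.188 μGy/h.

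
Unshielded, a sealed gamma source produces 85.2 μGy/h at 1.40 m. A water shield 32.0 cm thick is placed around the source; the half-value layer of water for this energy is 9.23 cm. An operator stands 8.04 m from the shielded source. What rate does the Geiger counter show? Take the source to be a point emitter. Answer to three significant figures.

0.234 μGy/h

Distance alone: 85.2 × (1.40/8.04)² = 85.2 × 0.03032 = 2.583 μGy/h.
Shield: 32.0/9.23 = 3.467 half-value layers → attenuation 2^(−3.467) = 0.09043.
Combined: 2.583 × 0.09043 = 0.2336 μGy/h.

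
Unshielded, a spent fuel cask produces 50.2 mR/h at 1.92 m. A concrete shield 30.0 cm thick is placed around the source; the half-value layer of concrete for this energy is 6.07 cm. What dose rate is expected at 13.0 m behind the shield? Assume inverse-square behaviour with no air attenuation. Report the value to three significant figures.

0.0356 mR/h

Distance alone: 50.2 × (1.92/13.0)² = 50.2 × 0.02181 = 1.095 mR/h.
Shield: 30.0/6.07 = 4.942 half-value layers → attenuation 2^(−4.942) = 0.03253.
Combined: 1.095 × 0.03253 = 0.03562 mR/h.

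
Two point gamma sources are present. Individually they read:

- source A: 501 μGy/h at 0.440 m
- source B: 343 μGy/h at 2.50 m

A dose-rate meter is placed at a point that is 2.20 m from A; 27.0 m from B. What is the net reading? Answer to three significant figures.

23.0 μGy/h

By superposition, sum each source's inverse-square contribution:
A: 501 × (0.440/2.20)² = 20.04 μGy/h
B: 343 × (2.50/27.0)² = 2.941 μGy/h
Total = 20.04 + 2.941 = 22.98 μGy/h.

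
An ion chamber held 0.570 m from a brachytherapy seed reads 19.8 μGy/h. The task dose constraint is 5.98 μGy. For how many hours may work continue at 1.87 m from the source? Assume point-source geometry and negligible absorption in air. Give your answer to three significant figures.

3.25 h

Since intensity falls as 1/r², rate at 1.87 m:
19.8 × (0.570/1.87)² = 19.8 × 0.09291 = 1.840 μGy/h.
Stay time = 5.98 μGy ÷ 1.840 μGy/h = 3.250 h.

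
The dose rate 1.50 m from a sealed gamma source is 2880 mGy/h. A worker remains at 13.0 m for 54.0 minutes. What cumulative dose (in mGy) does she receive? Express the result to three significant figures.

Since intensity falls as 1/r², rate at 13.0 m:
2880 × (1.50/13.0)² = 2880 × 0.01331 = 38.33 mGy/h.
Dose = rate × time = 38.33 mGy/h × 0.9000 h = 34.50 mGy.

34.5 mGy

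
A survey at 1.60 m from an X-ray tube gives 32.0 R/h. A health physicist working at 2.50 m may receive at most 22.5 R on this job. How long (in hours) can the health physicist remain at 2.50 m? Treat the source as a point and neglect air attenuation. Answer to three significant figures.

Using I₁d₁² = I₂d₂², rate at 2.50 m:
32.0 × (1.60/2.50)² = 32.0 × 0.4096 = 13.11 R/h.
Stay time = 22.5 R ÷ 13.11 R/h = 1.716 h.

1.72 h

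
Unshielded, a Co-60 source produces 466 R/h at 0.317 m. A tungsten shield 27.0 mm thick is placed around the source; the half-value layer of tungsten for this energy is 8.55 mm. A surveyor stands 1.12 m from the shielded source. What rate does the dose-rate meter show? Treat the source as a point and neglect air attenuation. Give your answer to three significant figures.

4.18 R/h

Distance alone: 466 × (0.317/1.12)² = 466 × 0.08011 = 37.33 R/h.
Shield: 27.0/8.55 = 3.158 half-value layers → attenuation 2^(−3.158) = 0.1120.
Combined: 37.33 × 0.1120 = 4.181 R/h.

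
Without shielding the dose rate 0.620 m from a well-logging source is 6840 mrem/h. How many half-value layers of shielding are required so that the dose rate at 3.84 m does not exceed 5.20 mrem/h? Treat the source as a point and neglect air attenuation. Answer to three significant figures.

5.10 half-value layers

At 3.84 m, distance alone gives 6840 × (0.620/3.84)² = 6840 × 0.02607 = 178.3 mrem/h.
Further attenuation needed: 178.3/5.20 = 34.29.
n = log₂(34.29) = 5.100 half-value layers.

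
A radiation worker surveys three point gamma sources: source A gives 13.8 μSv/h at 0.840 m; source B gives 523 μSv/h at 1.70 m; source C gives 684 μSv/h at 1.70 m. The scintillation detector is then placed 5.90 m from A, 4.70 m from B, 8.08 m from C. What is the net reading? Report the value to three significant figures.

99.0 μSv/h

Each source contributes Iᵢ·(dᵢ/rᵢ)²; contributions add.
A: 13.8 × (0.840/5.90)² = 0.2797 μSv/h
B: 523 × (1.70/4.70)² = 68.42 μSv/h
C: 684 × (1.70/8.08)² = 30.28 μSv/h
Total = 0.2797 + 68.42 + 30.28 = 98.98 μSv/h.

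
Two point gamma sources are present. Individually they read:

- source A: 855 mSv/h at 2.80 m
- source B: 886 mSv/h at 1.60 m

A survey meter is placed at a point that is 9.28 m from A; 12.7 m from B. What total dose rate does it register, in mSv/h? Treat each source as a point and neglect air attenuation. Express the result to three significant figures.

91.9 mSv/h

By superposition, sum each source's inverse-square contribution:
A: 855 × (2.80/9.28)² = 77.84 mSv/h
B: 886 × (1.60/12.7)² = 14.06 mSv/h
Total = 77.84 + 14.06 = 91.90 mSv/h.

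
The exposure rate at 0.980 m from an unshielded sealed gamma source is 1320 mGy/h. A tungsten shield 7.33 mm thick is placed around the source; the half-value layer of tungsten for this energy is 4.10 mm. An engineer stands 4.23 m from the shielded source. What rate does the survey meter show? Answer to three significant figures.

Distance alone: (0.980/4.23)² = 0.05367, so 1320 × 0.05367 = 70.84 mGy/h.
Shield: 7.33/4.10 = 1.788 half-value layers → attenuation 2^(−1.788) = 0.2896.
Combined: 70.84 × 0.2896 = 20.52 mGy/h.

20.5 mGy/h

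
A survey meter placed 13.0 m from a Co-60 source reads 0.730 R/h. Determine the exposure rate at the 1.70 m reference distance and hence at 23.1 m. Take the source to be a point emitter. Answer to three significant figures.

By the inverse-square law,
At 1.70 m: (13.0/1.70)² = 58.48, so 0.730 × 58.48 = 42.69 R/h
At 23.1 m: (1.70/23.1)² = 0.005416, so 42.69 × 0.005416 = 0.2312 R/h.

42.7 R/h; 0.231 R/h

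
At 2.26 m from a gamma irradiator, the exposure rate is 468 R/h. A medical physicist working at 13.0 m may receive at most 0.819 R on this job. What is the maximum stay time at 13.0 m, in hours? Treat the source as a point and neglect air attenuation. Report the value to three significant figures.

Applying the 1/r² law, rate at 13.0 m:
(2.26/13.0)² = 0.03022, so 468 × 0.03022 = 14.14 R/h.
Stay time = 0.819 R ÷ 14.14 R/h = 0.05792 h.

0.0579 h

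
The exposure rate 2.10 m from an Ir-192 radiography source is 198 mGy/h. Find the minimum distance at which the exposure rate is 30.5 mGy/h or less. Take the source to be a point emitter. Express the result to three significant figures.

5.35 m

By the inverse-square law, d₂ = d₁·√(I₁/I₂).
I₁/I₂ = 198/30.5 = 6.492, so d₂ = 2.10 × √6.492 = 5.351 m.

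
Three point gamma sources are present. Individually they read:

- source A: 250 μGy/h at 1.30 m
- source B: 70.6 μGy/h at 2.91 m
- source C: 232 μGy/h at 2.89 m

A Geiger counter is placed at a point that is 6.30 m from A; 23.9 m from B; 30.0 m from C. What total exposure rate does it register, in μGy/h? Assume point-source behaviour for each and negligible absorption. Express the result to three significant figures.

13.8 μGy/h

Each source contributes Iᵢ·(dᵢ/rᵢ)²; contributions add.
A: 250 × (1.30/6.30)² = 10.64 μGy/h
B: 70.6 × (2.91/23.9)² = 1.047 μGy/h
C: 232 × (2.89/30.0)² = 2.153 μGy/h
Total = 10.64 + 1.047 + 2.153 = 13.84 μGy/h.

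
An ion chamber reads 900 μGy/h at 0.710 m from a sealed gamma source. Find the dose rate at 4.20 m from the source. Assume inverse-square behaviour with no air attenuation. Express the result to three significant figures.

Since intensity falls as 1/r², the rate at 4.20 m is
900 × (0.710/4.20)² = 900 × 0.02858 = 25.72 μGy/h.

25.7 μGy/h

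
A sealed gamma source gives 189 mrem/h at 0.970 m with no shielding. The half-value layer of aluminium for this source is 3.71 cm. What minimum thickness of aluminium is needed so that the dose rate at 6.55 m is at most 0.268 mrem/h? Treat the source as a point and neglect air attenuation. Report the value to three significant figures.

14.7 cm

At 6.55 m, distance alone gives (0.970/6.55)² = 0.02193, so 189 × 0.02193 = 4.145 mrem/h.
Further attenuation needed: 4.145/0.268 = 15.47.
n = log₂(15.47) = 3.951 half-value layers.
Thickness = 3.951 × 3.71 cm = 14.66 cm.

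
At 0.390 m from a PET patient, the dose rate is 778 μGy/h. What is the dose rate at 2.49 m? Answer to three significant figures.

Since intensity falls as 1/r², the rate at 2.49 m is
778 × (0.390/2.49)² = 778 × 0.02453 = 19.08 μGy/h.

19.1 μGy/h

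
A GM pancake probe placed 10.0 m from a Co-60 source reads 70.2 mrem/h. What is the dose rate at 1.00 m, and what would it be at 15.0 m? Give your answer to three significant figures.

Applying the 1/r² law,
At 1.00 m: (10.0/1.00)² = 100.0, so 70.2 × 100.0 = 7020 mrem/h
At 15.0 m: (1.00/15.0)² = 0.004444, so 7020 × 0.004444 = 31.20 mrem/h.

7020 mrem/h; 31.2 mrem/h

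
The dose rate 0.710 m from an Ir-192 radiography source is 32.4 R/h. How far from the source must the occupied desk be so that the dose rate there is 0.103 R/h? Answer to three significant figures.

12.6 m

Intensity scales as (d₁/d₂)², so d₂ = d₁·√(I₁/I₂).
I₁/I₂ = 32.4/0.103 = 314.6, so d₂ = 0.710 × √314.6 = 12.59 m.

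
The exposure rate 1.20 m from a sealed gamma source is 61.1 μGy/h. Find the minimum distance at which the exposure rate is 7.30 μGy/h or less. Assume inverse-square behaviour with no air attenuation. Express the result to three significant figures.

Applying the 1/r² law, d₂ = d₁·√(I₁/I₂).
I₁/I₂ = 61.1/7.30 = 8.370, so d₂ = 1.20 × √8.370 = 3.472 m.

3.47 m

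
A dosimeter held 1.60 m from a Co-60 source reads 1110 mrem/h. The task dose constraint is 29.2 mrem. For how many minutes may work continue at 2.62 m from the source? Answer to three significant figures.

4.23 min

Using I₁d₁² = I₂d₂², rate at 2.62 m:
1110 × (1.60/2.62)² = 1110 × 0.3729 = 413.9 mrem/h.
Stay time = 29.2 mrem ÷ 413.9 mrem/h = 0.07055 h = 4.233 min.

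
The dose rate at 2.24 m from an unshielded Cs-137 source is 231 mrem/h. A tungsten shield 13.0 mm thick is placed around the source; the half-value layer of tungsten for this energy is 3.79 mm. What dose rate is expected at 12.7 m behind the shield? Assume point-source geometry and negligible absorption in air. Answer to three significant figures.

Distance alone: 231 × (2.24/12.7)² = 231 × 0.03111 = 7.186 mrem/h.
Shield: 13.0/3.79 = 3.430 half-value layers → attenuation 2^(−3.430) = 0.09278.
Combined: 7.186 × 0.09278 = 0.6667 mrem/h.

0.667 mrem/h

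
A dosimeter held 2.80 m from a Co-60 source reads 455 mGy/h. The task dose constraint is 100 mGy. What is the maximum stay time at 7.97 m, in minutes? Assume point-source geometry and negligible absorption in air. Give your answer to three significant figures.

Using I₁d₁² = I₂d₂², rate at 7.97 m:
455 × (2.80/7.97)² = 455 × 0.1234 = 56.15 mGy/h.
Stay time = 100 mGy ÷ 56.15 mGy/h = 1.781 h = 106.9 min.

107 min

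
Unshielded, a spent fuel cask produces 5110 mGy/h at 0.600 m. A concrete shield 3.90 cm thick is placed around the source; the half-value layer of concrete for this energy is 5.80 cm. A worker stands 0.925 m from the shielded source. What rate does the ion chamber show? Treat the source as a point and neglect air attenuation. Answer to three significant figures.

1350 mGy/h

Distance alone: 5110 × (0.600/0.925)² = 5110 × 0.4207 = 2150 mGy/h.
Shield: 3.90/5.80 = 0.6724 half-value layers → attenuation 2^(−0.6724) = 0.6275.
Combined: 2150 × 0.6275 = 1349 mGy/h.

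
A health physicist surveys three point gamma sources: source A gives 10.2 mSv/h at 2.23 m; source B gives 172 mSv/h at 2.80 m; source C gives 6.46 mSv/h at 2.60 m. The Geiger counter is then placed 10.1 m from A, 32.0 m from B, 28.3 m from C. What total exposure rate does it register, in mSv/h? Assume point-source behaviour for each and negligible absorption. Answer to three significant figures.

1.87 mSv/h

Each source contributes Iᵢ·(dᵢ/rᵢ)²; contributions add.
A: 10.2 × (2.23/10.1)² = 0.4972 mSv/h
B: 172 × (2.80/32.0)² = 1.317 mSv/h
C: 6.46 × (2.60/28.3)² = 0.05453 mSv/h
Total = 0.4972 + 1.317 + 0.05453 = 1.869 mSv/h.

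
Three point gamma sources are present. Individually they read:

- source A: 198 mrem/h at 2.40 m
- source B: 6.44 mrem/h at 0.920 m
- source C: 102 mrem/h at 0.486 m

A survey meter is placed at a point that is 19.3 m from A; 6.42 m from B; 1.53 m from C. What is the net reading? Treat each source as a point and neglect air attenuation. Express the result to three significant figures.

13.5 mrem/h

By superposition, sum each source's inverse-square contribution:
A: 198 × (2.40/19.3)² = 3.062 mrem/h
B: 6.44 × (0.920/6.42)² = 0.1322 mrem/h
C: 102 × (0.486/1.53)² = 10.29 mrem/h
Total = 3.062 + 0.1322 + 10.29 = 13.48 mrem/h.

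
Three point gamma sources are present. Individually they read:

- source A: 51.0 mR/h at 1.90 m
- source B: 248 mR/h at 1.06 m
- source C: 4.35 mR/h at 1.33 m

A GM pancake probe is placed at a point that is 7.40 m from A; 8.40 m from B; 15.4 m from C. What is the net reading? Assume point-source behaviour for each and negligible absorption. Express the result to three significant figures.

7.34 mR/h

By superposition, sum each source's inverse-square contribution:
A: 51.0 × (1.90/7.40)² = 3.362 mR/h
B: 248 × (1.06/8.40)² = 3.949 mR/h
C: 4.35 × (1.33/15.4)² = 0.03245 mR/h
Total = 3.362 + 3.949 + 0.03245 = 7.343 mR/h.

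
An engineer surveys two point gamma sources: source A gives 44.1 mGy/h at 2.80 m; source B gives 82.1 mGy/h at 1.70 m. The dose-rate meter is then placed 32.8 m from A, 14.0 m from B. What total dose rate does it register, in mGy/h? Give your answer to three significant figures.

By superposition, sum each source's inverse-square contribution:
A: 44.1 × (2.80/32.8)² = 0.3214 mGy/h
B: 82.1 × (1.70/14.0)² = 1.211 mGy/h
Total = 0.3214 + 1.211 = 1.532 mGy/h.

1.53 mGy/h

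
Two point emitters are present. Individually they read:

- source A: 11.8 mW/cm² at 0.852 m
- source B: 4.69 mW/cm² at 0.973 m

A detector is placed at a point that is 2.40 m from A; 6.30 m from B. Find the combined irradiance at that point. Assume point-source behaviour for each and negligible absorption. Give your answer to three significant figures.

1.60 mW/cm²

By superposition, sum each source's inverse-square contribution:
A: 11.8 × (0.852/2.40)² = 1.487 mW/cm²
B: 4.69 × (0.973/6.30)² = 0.1119 mW/cm²
Total = 1.487 + 0.1119 = 1.599 mW/cm².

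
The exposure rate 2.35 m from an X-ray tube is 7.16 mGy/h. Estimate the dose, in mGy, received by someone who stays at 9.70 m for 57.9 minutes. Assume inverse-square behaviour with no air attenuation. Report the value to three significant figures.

Using I₁d₁² = I₂d₂², rate at 9.70 m:
(2.35/9.70)² = 0.05869, so 7.16 × 0.05869 = 0.4202 mGy/h.
Dose = rate × time = 0.4202 mGy/h × 0.9650 h = 0.4055 mGy.

0.406 mGy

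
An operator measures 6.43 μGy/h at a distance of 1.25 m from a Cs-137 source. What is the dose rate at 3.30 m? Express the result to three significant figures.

0.923 μGy/h

Since intensity falls as 1/r², the rate at 3.30 m is
6.43 × (1.25/3.30)² = 6.43 × 0.1435 = 0.9227 μGy/h.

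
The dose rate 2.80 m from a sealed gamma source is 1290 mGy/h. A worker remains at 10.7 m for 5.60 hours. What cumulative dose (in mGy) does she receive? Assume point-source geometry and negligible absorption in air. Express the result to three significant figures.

Since intensity falls as 1/r², rate at 10.7 m:
1290 × (2.80/10.7)² = 1290 × 0.06848 = 88.34 mGy/h.
Dose = rate × time = 88.34 mGy/h × 5.600 h = 494.7 mGy.

495 mGy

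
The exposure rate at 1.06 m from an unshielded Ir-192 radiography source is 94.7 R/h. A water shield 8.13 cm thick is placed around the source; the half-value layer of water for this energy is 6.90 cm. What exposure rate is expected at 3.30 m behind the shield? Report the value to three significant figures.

4.32 R/h

Distance alone: (1.06/3.30)² = 0.1032, so 94.7 × 0.1032 = 9.773 R/h.
Shield: 8.13/6.90 = 1.178 half-value layers → attenuation 2^(−1.178) = 0.4420.
Combined: 9.773 × 0.4420 = 4.320 R/h.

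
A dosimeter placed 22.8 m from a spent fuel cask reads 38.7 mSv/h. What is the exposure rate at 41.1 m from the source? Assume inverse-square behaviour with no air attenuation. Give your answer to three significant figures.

11.9 mSv/h

By the inverse-square law, scaling from 22.8 m to 41.1 m:
38.7 × (22.8/41.1)² = 38.7 × 0.3077 = 11.91 mSv/h.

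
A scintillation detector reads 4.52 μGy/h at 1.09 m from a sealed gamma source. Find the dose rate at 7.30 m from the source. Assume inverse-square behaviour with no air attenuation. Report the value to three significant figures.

Using I₁d₁² = I₂d₂², the rate at 7.30 m is
4.52 × (1.09/7.30)² = 4.52 × 0.02229 = 0.1008 μGy/h.

0.101 μGy/h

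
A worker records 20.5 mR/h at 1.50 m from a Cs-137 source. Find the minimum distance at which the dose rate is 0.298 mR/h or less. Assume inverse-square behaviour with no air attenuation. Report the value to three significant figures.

Applying the 1/r² law, d₂ = d₁·√(I₁/I₂).
I₁/I₂ = 20.5/0.298 = 68.79, so d₂ = 1.50 × √68.79 = 12.44 m.

12.4 m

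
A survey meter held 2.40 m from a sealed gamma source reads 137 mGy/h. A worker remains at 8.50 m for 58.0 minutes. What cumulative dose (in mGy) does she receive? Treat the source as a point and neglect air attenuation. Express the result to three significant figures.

Since intensity falls as 1/r², rate at 8.50 m:
(2.40/8.50)² = 0.07972, so 137 × 0.07972 = 10.92 mGy/h.
Dose = rate × time = 10.92 mGy/h × 0.9667 h = 10.56 mGy.

10.6 mGy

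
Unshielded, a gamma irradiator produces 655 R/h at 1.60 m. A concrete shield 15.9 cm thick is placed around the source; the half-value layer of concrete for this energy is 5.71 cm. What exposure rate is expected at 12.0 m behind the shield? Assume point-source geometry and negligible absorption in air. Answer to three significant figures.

Distance alone: (1.60/12.0)² = 0.01778, so 655 × 0.01778 = 11.65 R/h.
Shield: 15.9/5.71 = 2.785 half-value layers → attenuation 2^(−2.785) = 0.1451.
Combined: 11.65 × 0.1451 = 1.690 R/h.

1.69 R/h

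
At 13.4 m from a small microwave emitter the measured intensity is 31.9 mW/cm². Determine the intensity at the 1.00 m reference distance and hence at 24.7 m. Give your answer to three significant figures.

5730 mW/cm²; 9.39 mW/cm²

By the inverse-square law,
At 1.00 m: (13.4/1.00)² = 179.6, so 31.9 × 179.6 = 5729 mW/cm²
At 24.7 m: 5729 × (1.00/24.7)² = 5729 × 0.001639 = 9.390 mW/cm².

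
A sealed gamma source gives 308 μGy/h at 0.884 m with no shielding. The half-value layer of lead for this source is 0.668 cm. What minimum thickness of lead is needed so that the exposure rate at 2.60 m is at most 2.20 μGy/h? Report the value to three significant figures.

At 2.60 m, distance alone gives (0.884/2.60)² = 0.1156, so 308 × 0.1156 = 35.60 μGy/h.
Further attenuation needed: 35.60/2.20 = 16.18.
n = log₂(16.18) = 4.016 half-value layers.
Thickness = 4.016 × 0.668 cm = 2.683 cm.

2.68 cm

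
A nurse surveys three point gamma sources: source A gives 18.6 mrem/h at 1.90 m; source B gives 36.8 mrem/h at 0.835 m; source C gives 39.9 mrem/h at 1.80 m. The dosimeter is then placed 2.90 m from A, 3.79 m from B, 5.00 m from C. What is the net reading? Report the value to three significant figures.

14.9 mrem/h

By superposition, sum each source's inverse-square contribution:
A: 18.6 × (1.90/2.90)² = 7.984 mrem/h
B: 36.8 × (0.835/3.79)² = 1.786 mrem/h
C: 39.9 × (1.80/5.00)² = 5.171 mrem/h
Total = 7.984 + 1.786 + 5.171 = 14.94 mrem/h.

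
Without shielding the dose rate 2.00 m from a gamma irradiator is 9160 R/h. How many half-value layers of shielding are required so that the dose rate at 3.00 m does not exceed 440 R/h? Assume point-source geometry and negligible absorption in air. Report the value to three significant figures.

At 3.00 m, distance alone gives 9160 × (2.00/3.00)² = 9160 × 0.4444 = 4071 R/h.
Further attenuation needed: 4071/440 = 9.252.
n = log₂(9.252) = 3.210 half-value layers.

3.21 half-value layers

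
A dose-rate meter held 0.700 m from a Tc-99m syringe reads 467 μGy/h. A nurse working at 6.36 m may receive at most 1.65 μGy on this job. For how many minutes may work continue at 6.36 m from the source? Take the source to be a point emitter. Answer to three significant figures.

17.5 min

Since intensity falls as 1/r², rate at 6.36 m:
467 × (0.700/6.36)² = 467 × 0.01211 = 5.655 μGy/h.
Stay time = 1.65 μGy ÷ 5.655 μGy/h = 0.2918 h = 17.51 min.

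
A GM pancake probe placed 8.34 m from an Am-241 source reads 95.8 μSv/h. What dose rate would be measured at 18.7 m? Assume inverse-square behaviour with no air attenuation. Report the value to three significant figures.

19.1 μSv/h

Since intensity falls as 1/r², scaling from 8.34 m to 18.7 m:
95.8 × (8.34/18.7)² = 95.8 × 0.1989 = 19.05 μSv/h.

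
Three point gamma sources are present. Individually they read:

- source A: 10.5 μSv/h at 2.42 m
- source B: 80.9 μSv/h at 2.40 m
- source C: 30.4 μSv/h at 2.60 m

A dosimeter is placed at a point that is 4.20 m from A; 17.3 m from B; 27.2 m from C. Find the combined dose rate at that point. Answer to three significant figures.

By superposition, sum each source's inverse-square contribution:
A: 10.5 × (2.42/4.20)² = 3.486 μSv/h
B: 80.9 × (2.40/17.3)² = 1.557 μSv/h
C: 30.4 × (2.60/27.2)² = 0.2778 μSv/h
Total = 3.486 + 1.557 + 0.2778 = 5.321 μSv/h.

5.32 μSv/h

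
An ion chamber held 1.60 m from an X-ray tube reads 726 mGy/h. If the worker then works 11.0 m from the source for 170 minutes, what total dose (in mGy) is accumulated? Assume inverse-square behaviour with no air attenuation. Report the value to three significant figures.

43.5 mGy

Intensity scales as (d₁/d₂)², so rate at 11.0 m:
(1.60/11.0)² = 0.02116, so 726 × 0.02116 = 15.36 mGy/h.
Dose = rate × time = 15.36 mGy/h × 2.833 h = 43.51 mGy.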